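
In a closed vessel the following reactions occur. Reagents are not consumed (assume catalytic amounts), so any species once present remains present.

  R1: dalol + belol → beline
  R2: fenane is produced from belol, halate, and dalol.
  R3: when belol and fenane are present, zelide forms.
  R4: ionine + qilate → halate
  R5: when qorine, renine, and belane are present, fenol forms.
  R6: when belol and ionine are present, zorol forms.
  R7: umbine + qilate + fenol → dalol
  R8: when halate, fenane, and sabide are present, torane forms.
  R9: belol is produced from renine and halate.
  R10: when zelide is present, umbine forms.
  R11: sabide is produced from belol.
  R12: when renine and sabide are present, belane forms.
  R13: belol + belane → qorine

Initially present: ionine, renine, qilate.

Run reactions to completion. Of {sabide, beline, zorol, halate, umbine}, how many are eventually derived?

ionine and qilate present → halate forms (R4).
renine and halate present → belol forms (R9).
belol and ionine present → zorol forms (R6).
belol present → sabide forms (R11).
sabide: reached.
beline would need dalol and belol (R1), but dalol never forms.
zorol: reached.
halate: reached.
umbine would need zelide (R10), but zelide never forms.
Reached: sabide, zorol, and halate — 3 of the 5.

3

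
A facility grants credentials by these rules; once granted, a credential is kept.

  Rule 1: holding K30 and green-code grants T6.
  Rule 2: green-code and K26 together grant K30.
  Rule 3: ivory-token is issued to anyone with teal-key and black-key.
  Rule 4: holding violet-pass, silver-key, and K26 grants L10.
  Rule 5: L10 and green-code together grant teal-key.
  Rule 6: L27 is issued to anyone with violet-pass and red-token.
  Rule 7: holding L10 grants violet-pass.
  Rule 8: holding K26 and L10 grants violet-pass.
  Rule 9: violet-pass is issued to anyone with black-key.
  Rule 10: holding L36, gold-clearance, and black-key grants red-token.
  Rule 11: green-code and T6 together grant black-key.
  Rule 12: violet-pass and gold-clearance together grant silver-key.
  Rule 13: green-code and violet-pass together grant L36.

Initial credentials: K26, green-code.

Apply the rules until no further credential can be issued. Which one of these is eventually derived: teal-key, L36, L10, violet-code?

L36

Holding green-code and K26 grants K30 (Rule 2).
Holding K30 and green-code grants T6 (Rule 1).
Holding green-code and T6 grants black-key (Rule 11).
Holding black-key grants violet-pass (Rule 9).
Holding green-code and violet-pass grants L36 (Rule 13).
teal-key would need L10 and green-code (Rule 5), but L10 is never granted. L10 would need violet-pass, silver-key, and K26 (Rule 4), but silver-key is never granted. No rule produces violet-code, and it is not given.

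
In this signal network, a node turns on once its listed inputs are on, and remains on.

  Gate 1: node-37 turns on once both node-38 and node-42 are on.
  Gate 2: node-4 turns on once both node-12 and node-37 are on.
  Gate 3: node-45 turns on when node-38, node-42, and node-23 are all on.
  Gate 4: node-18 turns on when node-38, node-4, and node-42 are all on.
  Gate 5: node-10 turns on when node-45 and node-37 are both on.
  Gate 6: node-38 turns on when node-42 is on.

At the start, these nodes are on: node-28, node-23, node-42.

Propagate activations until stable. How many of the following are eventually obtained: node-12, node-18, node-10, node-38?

2

Gate 6: node-42 on → node-38 on.
Gate 1: node-38 and node-42 on → node-37 on.
node-38, node-42, and node-23 are on, so node-45 turns on (Gate 3).
Gate 5: node-45 and node-37 on → node-10 on.
No rule produces node-12, and it is not given.
node-18 would need node-38, node-4, and node-42 (Gate 4), but node-4 never turns on.
node-10: reached.
node-38: reached.
Reached: node-10 and node-38 — 2 of the 4.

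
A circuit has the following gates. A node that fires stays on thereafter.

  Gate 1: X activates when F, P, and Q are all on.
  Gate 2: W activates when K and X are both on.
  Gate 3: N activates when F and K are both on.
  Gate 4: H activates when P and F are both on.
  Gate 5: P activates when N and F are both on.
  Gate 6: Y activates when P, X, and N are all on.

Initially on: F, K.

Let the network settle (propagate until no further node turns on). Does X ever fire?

X would need F, P, and Q (Gate 1), but Q never turns on.

No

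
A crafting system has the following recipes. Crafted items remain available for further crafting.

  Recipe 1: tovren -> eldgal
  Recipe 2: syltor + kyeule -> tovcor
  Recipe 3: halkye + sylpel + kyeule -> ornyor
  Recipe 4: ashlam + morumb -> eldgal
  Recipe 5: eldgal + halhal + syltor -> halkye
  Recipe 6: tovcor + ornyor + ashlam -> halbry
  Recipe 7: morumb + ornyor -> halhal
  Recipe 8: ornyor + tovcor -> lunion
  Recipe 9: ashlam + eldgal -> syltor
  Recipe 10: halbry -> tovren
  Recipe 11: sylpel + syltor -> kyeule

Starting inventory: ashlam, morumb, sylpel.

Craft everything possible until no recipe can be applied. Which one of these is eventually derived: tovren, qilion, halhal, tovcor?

tovcor

ashlam + morumb -> eldgal (Recipe 4).
Using Recipe 9, ashlam and eldgal make syltor.
Using Recipe 11, sylpel and syltor make kyeule.
syltor + kyeule -> tovcor (Recipe 2).
No rule produces qilion, and it is not given. halhal would need morumb and ornyor (Recipe 7), but ornyor is never obtained. tovren would need halbry (Recipe 10), but halbry is never obtained.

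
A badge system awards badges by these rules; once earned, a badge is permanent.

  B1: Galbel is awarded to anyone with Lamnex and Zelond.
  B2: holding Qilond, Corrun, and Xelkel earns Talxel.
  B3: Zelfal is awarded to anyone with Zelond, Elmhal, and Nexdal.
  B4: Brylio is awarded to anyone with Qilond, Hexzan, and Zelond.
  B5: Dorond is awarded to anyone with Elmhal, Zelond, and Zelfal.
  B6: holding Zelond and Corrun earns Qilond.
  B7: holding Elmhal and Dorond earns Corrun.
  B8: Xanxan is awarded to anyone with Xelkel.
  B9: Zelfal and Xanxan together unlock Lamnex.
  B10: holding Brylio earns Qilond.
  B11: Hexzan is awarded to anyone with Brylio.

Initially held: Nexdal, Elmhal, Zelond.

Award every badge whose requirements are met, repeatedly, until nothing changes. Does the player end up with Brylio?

Brylio would need Qilond, Hexzan, and Zelond (B4), but Hexzan is never earned.

No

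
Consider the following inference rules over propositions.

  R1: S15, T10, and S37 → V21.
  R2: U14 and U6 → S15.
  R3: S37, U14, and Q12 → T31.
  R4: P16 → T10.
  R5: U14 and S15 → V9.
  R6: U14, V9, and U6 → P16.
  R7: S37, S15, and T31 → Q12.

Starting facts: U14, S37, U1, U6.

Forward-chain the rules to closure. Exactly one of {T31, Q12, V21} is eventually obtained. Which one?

U14 and U6 hold, so S15 follows (R2).
U14 and S15 hold, so V9 follows (R5).
From U14, V9, and U6, R6 gives P16.
P16 holds, so T10 follows (R4).
From S15, T10, and S37, R1 gives V21.
Q12 would need S37, S15, and T31 (R7), but T31 is never established. T31 would need S37, U14, and Q12 (R3), but Q12 is never established.

V21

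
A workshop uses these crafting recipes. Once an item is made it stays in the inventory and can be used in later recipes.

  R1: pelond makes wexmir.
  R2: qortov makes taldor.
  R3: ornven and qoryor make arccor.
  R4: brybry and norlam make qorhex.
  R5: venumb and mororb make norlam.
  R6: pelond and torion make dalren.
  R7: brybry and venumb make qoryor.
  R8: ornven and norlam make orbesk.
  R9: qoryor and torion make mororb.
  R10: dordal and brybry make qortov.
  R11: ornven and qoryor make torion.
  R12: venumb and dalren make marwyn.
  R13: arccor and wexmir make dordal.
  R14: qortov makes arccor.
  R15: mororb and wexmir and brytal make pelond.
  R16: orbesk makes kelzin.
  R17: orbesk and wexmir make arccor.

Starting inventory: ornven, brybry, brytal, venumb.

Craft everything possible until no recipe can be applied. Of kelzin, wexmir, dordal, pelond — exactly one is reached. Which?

kelzin

brybry and venumb → qoryor (R7).
Using R11, ornven and qoryor make torion.
Using R9, qoryor and torion make mororb.
venumb and mororb → norlam (R5).
ornven and norlam → orbesk (R8).
orbesk → kelzin (R16).
wexmir would need pelond (R1), but pelond is never obtained. dordal would need arccor and wexmir (R13), but wexmir is never obtained. pelond would need mororb, wexmir, and brytal (R15), but wexmir is never obtained.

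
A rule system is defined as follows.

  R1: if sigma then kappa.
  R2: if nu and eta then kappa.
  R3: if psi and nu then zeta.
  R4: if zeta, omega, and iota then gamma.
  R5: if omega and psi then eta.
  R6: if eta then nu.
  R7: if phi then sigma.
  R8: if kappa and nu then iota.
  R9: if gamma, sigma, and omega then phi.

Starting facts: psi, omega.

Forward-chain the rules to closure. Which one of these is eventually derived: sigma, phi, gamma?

omega and psi hold, so eta follows (R5).
eta holds, so nu follows (R6).
From nu and eta, R2 gives kappa.
From psi and nu, R3 gives zeta.
From kappa and nu, R8 gives iota.
zeta, omega, and iota hold, so gamma follows (R4).
sigma would need phi (R7), but phi is never established. phi would need gamma, sigma, and omega (R9), but sigma is never established.

gamma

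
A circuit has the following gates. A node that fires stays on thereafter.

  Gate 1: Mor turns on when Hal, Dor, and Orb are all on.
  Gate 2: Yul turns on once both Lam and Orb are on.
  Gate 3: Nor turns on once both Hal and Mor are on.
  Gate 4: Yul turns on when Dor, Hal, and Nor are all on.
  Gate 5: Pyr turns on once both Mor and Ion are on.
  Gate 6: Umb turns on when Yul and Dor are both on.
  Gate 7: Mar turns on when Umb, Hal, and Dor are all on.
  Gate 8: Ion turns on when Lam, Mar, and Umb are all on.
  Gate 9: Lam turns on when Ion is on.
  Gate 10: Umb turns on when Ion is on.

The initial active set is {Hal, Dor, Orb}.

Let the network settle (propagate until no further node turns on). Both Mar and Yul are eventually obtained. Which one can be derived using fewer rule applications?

Yul: Hal, Dor, and Orb are on, so Mor turns on (Gate 1). Hal and Mor are on, so Nor turns on (Gate 3). Dor, Hal, and Nor are on, so Yul turns on (Gate 4). [3 rule applications]
Mar: Gate 1: Hal, Dor, and Orb on → Mor on. Hal and Mor are on, so Nor turns on (Gate 3). Gate 4: Dor, Hal, and Nor on → Yul on. Gate 6: Yul and Dor on → Umb on. Gate 7: Umb, Hal, and Dor on → Mar on. [5 rule applications]
Yul needs fewer.

Yul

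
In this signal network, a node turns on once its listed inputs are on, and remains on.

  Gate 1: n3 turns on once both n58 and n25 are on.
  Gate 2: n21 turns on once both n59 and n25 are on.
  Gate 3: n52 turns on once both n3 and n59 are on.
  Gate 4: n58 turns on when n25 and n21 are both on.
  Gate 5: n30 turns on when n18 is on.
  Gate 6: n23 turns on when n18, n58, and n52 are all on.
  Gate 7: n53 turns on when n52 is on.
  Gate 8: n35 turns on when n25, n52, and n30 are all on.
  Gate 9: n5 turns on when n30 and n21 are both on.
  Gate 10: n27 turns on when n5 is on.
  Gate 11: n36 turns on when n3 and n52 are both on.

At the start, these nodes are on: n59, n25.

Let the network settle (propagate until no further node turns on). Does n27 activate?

No

n27 would need n5 (Gate 10), but n5 never turns on.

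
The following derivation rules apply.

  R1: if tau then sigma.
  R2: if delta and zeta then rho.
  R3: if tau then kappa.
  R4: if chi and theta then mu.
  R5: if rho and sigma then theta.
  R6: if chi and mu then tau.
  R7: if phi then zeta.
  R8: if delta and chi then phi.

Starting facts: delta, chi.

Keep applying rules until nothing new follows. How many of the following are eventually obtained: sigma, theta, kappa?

sigma would need tau (R1), but tau is never established.
theta would need rho and sigma (R5), but sigma is never established.
kappa would need tau (R3), but tau is never established.
None of the 3 are reached.

0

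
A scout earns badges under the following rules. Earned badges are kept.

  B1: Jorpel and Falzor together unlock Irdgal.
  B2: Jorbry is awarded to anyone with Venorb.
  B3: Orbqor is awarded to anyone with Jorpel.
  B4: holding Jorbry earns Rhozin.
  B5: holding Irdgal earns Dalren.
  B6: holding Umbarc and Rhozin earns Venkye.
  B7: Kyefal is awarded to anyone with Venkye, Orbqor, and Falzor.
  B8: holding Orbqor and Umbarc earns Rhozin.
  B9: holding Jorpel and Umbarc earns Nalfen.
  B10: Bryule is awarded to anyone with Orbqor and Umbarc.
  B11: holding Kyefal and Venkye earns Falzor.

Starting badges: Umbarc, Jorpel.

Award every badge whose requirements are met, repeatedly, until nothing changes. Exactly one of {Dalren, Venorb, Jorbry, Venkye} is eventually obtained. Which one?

With Jorpel, Orbqor is earned (B3).
With Orbqor and Umbarc, Rhozin is earned (B8).
With Umbarc and Rhozin, Venkye is earned (B6).
No rule produces Venorb, and it is not given. Dalren would need Irdgal (B5), but Irdgal is never earned. Jorbry would need Venorb (B2), but Venorb is never earned.

Venkye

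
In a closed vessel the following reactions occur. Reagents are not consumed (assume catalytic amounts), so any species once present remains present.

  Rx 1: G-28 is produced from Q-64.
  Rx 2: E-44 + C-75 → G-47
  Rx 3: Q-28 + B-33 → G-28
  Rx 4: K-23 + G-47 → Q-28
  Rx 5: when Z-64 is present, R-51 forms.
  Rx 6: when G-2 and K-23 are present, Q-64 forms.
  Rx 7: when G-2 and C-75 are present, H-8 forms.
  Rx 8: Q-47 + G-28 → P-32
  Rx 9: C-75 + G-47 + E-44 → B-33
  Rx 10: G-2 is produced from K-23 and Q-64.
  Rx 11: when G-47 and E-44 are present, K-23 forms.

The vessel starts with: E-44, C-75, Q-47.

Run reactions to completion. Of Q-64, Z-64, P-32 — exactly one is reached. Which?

P-32

E-44 and C-75 present → G-47 forms (Rx 2).
C-75, G-47, and E-44 present → B-33 forms (Rx 9).
G-47 and E-44 present → K-23 forms (Rx 11).
K-23 and G-47 present → Q-28 forms (Rx 4).
Q-28 and B-33 present → G-28 forms (Rx 3).
Q-47 and G-28 present → P-32 forms (Rx 8).
Q-64 would need G-2 and K-23 (Rx 6), but G-2 never forms. No rule produces Z-64, and it is not given.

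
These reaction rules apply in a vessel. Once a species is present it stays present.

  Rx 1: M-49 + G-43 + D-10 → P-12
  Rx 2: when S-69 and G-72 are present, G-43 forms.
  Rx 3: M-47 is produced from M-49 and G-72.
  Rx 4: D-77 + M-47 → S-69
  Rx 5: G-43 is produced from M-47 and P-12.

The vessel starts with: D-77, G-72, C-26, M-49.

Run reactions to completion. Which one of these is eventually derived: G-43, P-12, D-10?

G-43

M-49 and G-72 present → M-47 forms (Rx 3).
D-77 and M-47 present → S-69 forms (Rx 4).
S-69 and G-72 present → G-43 forms (Rx 2).
No rule produces D-10, and it is not given. P-12 would need M-49, G-43, and D-10 (Rx 1), but D-10 never forms.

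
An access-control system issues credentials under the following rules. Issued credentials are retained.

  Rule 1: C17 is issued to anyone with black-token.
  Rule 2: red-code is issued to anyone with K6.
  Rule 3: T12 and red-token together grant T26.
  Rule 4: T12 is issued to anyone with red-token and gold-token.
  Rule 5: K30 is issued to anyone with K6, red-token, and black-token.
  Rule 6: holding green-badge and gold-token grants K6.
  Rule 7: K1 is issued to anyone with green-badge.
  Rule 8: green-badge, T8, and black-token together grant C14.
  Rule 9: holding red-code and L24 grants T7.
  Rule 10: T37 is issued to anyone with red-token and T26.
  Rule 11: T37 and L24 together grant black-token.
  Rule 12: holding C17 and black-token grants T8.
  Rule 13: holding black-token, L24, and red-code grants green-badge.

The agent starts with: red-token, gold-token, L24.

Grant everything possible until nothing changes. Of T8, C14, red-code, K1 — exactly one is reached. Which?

Holding red-token and gold-token grants T12 (Rule 4).
Holding T12 and red-token grants T26 (Rule 3).
Holding red-token and T26 grants T37 (Rule 10).
Holding T37 and L24 grants black-token (Rule 11).
Holding black-token grants C17 (Rule 1).
Holding C17 and black-token grants T8 (Rule 12).
C14 would need green-badge, T8, and black-token (Rule 8), but green-badge is never granted. K1 would need green-badge (Rule 7), but green-badge is never granted. red-code would need K6 (Rule 2), but K6 is never granted.

T8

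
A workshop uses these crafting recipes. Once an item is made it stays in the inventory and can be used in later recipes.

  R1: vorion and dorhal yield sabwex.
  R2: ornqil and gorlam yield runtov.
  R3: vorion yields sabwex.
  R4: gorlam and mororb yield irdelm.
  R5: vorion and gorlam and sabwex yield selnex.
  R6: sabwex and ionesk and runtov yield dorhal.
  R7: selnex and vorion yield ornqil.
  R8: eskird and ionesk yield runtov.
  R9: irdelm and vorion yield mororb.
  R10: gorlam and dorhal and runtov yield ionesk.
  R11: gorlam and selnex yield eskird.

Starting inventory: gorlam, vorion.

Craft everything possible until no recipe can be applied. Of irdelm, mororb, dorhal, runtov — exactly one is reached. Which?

runtov

Using R3, vorion makes sabwex.
vorion and gorlam and sabwex → selnex (R5).
Using R7, selnex and vorion make ornqil.
Using R2, ornqil and gorlam make runtov.
mororb would need irdelm and vorion (R9), but irdelm is never obtained. dorhal would need sabwex, ionesk, and runtov (R6), but ionesk is never obtained. irdelm would need gorlam and mororb (R4), but mororb is never obtained.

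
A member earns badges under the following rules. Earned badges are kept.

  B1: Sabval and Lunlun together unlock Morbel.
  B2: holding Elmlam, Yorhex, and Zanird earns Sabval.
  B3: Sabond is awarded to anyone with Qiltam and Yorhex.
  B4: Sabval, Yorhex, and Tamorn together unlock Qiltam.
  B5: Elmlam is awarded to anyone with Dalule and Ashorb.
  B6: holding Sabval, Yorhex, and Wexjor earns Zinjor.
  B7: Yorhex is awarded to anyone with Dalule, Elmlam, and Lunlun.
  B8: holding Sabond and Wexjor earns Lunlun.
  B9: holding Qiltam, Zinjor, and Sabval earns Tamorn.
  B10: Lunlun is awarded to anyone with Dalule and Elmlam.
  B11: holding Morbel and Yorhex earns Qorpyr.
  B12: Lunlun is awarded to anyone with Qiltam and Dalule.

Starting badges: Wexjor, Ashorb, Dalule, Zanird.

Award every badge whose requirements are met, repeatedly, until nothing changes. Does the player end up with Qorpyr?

Yes

With Dalule and Ashorb, Elmlam is earned (B5).
With Dalule and Elmlam, Lunlun is earned (B10).
With Dalule, Elmlam, and Lunlun, Yorhex is earned (B7).
With Elmlam, Yorhex, and Zanird, Sabval is earned (B2).
With Sabval and Lunlun, Morbel is earned (B1).
With Morbel and Yorhex, Qorpyr is earned (B11).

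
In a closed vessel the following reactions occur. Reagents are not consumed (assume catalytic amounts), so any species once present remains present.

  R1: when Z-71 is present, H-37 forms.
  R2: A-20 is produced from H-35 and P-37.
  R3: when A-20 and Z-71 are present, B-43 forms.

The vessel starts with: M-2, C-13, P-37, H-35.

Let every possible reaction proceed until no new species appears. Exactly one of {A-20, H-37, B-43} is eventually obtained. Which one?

A-20

H-35 and P-37 present → A-20 forms (R2).
B-43 would need A-20 and Z-71 (R3), but Z-71 never forms. H-37 would need Z-71 (R1), but Z-71 never forms.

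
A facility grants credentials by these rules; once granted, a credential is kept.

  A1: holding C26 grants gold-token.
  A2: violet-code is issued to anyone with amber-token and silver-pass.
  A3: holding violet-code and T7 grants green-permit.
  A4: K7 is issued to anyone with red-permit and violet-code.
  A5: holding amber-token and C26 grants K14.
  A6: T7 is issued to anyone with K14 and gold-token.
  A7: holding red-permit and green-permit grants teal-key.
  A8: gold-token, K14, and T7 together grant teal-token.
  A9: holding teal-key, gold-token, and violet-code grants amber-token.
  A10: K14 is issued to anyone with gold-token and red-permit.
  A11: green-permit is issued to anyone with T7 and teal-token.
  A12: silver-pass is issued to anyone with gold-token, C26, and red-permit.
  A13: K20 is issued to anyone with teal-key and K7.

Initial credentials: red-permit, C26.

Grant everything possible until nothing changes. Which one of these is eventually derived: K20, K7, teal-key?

teal-key

Holding C26 grants gold-token (A1).
Holding gold-token and red-permit grants K14 (A10).
Holding K14 and gold-token grants T7 (A6).
Holding gold-token, K14, and T7 grants teal-token (A8).
Holding T7 and teal-token grants green-permit (A11).
Holding red-permit and green-permit grants teal-key (A7).
K7 would need red-permit and violet-code (A4), but violet-code is never granted. K20 would need teal-key and K7 (A13), but K7 is never granted.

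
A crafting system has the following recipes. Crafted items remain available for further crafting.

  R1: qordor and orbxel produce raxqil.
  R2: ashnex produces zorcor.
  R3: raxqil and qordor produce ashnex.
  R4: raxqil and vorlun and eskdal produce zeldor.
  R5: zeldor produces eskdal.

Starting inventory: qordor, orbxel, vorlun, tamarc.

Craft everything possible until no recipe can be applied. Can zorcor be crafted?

Using R1, qordor and orbxel make raxqil.
raxqil and qordor → ashnex (R3).
Using R2, ashnex makes zorcor.

Yes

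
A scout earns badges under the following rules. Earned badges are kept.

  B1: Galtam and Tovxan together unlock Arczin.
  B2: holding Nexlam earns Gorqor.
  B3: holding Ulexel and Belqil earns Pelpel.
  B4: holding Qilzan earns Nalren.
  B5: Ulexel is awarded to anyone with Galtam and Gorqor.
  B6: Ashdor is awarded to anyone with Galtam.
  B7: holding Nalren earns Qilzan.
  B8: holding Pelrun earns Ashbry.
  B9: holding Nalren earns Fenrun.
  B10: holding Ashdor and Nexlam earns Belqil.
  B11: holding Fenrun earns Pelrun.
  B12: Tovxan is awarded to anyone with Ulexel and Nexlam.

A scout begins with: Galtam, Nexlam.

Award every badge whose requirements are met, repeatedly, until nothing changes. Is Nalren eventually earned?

No

Nalren would need Qilzan (B4), but Qilzan is never earned.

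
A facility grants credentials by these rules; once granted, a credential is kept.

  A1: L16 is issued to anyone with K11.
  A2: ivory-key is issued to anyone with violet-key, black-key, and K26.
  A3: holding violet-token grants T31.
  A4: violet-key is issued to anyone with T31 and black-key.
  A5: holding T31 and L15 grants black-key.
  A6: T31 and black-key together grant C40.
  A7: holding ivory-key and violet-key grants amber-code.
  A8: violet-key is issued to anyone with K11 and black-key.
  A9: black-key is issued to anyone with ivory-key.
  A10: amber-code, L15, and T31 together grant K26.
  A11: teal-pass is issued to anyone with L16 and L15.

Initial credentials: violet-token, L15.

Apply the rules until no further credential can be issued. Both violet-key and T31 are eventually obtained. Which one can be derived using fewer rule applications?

T31

T31: Holding violet-token grants T31 (A3). [1 rule application]
violet-key: Holding violet-token grants T31 (A3). Holding T31 and L15 grants black-key (A5). Holding T31 and black-key grants violet-key (A4). [3 rule applications]
T31 needs fewer.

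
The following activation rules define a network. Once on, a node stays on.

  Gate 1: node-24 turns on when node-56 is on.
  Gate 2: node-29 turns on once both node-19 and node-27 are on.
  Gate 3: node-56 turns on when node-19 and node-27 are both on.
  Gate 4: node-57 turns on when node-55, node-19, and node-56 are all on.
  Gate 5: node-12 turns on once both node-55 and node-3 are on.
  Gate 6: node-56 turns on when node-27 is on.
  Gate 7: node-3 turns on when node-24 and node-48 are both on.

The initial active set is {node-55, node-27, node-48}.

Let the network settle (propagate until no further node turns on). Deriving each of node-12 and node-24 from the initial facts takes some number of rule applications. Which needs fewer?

node-24: Gate 6: node-27 on → node-56 on. Gate 1: node-56 on → node-24 on. [2 rule applications]
node-12: node-27 is on, so node-56 turns on (Gate 6). Gate 1: node-56 on → node-24 on. Gate 7: node-24 and node-48 on → node-3 on. Gate 5: node-55 and node-3 on → node-12 on. [4 rule applications]
node-24 needs fewer.

node-24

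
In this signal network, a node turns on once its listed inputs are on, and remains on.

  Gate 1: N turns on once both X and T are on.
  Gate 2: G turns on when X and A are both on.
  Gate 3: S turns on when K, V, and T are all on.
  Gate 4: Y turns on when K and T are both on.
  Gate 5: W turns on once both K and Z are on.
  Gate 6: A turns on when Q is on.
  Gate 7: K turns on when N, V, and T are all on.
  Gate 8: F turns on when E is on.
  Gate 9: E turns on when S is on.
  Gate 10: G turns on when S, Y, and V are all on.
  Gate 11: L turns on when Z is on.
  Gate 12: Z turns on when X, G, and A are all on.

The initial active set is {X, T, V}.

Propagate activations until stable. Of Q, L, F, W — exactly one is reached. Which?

Gate 1: X and T on → N on.
Gate 7: N, V, and T on → K on.
Gate 3: K, V, and T on → S on.
Gate 9: S on → E on.
E is on, so F turns on (Gate 8).
L would need Z (Gate 11), but Z never turns on. No rule produces Q, and it is not given. W would need K and Z (Gate 5), but Z never turns on.

F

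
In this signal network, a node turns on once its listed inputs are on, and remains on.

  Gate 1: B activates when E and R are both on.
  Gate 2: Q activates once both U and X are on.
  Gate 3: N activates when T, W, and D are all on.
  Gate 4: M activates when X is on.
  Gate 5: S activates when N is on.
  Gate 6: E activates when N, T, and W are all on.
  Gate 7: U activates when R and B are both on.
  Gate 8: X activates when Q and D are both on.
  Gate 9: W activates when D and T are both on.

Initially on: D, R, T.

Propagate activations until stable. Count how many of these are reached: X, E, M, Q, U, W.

D and T are on, so W activates (Gate 9).
Gate 3: T, W, and D on → N on.
N, T, and W are on, so E activates (Gate 6).
E and R are on, so B activates (Gate 1).
R and B are on, so U activates (Gate 7).
X would need Q and D (Gate 8), but Q never turns on.
E: reached.
M would need X (Gate 4), but X never turns on.
Q would need U and X (Gate 2), but X never turns on.
U: reached.
W: reached.
Reached: E, U, and W — 3 of the 6.

3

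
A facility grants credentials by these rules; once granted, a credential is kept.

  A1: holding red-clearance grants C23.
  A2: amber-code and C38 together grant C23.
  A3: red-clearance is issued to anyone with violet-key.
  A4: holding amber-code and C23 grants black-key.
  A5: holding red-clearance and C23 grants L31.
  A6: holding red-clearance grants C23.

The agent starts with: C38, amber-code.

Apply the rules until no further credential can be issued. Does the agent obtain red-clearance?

red-clearance would need violet-key (A3), but violet-key is never granted.

No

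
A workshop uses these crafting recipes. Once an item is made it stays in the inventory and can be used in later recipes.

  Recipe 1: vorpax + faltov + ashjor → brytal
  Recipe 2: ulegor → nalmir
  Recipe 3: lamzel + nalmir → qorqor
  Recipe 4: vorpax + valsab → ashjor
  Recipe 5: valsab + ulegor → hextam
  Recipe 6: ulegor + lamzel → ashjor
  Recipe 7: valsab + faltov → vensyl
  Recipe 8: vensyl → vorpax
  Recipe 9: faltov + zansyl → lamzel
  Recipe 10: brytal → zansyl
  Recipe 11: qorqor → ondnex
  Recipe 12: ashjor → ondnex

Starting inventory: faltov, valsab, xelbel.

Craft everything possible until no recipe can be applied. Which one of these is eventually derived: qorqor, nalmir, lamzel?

lamzel

valsab + faltov → vensyl (Recipe 7).
Using Recipe 8, vensyl makes vorpax.
Using Recipe 4, vorpax and valsab make ashjor.
Using Recipe 1, vorpax, faltov, and ashjor make brytal.
Using Recipe 10, brytal makes zansyl.
faltov + zansyl → lamzel (Recipe 9).
qorqor would need lamzel and nalmir (Recipe 3), but nalmir is never obtained. nalmir would need ulegor (Recipe 2), but ulegor is never obtained.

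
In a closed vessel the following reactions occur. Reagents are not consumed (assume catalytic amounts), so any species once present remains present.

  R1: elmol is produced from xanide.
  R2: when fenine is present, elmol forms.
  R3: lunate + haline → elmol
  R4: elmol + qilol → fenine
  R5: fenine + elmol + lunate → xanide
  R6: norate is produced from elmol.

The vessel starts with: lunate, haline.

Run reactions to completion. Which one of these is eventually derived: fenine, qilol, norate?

norate

lunate and haline present → elmol forms (R3).
elmol present → norate forms (R6).
fenine would need elmol and qilol (R4), but qilol never forms. No rule produces qilol, and it is not given.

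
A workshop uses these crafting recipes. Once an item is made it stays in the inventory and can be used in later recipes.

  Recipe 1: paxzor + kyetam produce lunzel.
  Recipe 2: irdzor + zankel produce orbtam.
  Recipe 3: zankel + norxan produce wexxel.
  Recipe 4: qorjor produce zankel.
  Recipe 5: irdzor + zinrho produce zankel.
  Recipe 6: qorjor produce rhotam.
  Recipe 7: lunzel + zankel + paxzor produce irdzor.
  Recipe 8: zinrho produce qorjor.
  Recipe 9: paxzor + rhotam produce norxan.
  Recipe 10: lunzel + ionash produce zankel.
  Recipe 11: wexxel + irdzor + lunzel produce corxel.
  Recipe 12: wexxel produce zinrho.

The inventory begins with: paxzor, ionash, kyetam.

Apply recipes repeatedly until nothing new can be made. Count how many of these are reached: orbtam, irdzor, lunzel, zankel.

paxzor + kyetam → lunzel (Recipe 1).
Using Recipe 10, lunzel and ionash make zankel.
Using Recipe 7, lunzel, zankel, and paxzor make irdzor.
Using Recipe 2, irdzor and zankel make orbtam.
orbtam: reached.
irdzor: reached.
lunzel: reached.
zankel: reached.
All 4 are reached.

4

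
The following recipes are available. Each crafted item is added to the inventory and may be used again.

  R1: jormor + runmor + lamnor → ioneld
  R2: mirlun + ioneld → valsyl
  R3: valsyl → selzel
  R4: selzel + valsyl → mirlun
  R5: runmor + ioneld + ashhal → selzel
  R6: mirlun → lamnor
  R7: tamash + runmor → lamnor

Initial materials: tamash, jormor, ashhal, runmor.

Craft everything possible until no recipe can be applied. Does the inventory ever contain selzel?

tamash + runmor → lamnor (R7).
jormor + runmor + lamnor → ioneld (R1).
Using R5, runmor, ioneld, and ashhal make selzel.

Yes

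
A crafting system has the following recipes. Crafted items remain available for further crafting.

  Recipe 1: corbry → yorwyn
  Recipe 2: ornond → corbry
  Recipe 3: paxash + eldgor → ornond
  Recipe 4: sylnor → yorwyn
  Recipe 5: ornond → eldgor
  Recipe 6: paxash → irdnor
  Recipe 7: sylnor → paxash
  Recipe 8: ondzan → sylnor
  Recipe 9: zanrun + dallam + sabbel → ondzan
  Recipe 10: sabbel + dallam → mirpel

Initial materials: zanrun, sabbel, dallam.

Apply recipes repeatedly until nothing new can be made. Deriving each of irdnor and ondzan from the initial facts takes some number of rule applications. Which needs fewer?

ondzan: Using Recipe 9, zanrun, dallam, and sabbel make ondzan. [1 rule application]
irdnor: zanrun + dallam + sabbel → ondzan (Recipe 9). Using Recipe 8, ondzan makes sylnor. Using Recipe 7, sylnor makes paxash. Using Recipe 6, paxash makes irdnor. [4 rule applications]
ondzan needs fewer.

ondzan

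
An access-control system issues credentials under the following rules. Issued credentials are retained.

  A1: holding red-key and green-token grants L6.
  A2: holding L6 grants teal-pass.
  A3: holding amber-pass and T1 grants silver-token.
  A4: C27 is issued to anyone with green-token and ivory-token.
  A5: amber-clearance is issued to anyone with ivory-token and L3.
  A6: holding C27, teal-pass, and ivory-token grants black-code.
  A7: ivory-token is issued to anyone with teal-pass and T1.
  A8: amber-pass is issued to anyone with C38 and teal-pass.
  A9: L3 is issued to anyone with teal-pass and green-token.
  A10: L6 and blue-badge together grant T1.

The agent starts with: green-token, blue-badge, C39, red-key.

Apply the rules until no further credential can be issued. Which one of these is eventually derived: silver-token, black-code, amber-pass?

Holding red-key and green-token grants L6 (A1).
Holding L6 and blue-badge grants T1 (A10).
Holding L6 grants teal-pass (A2).
Holding teal-pass and T1 grants ivory-token (A7).
Holding green-token and ivory-token grants C27 (A4).
Holding C27, teal-pass, and ivory-token grants black-code (A6).
silver-token would need amber-pass and T1 (A3), but amber-pass is never granted. amber-pass would need C38 and teal-pass (A8), but C38 is never granted.

black-code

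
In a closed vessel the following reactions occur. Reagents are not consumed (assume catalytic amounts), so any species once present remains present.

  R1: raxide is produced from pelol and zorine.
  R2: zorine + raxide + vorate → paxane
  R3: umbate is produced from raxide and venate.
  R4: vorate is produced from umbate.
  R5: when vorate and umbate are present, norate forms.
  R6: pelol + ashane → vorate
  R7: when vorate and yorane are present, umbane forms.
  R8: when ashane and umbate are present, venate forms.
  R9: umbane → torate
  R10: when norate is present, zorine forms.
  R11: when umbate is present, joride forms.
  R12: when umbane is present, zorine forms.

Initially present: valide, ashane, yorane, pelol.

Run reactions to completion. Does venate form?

venate would need ashane and umbate (R8), but umbate never forms.

No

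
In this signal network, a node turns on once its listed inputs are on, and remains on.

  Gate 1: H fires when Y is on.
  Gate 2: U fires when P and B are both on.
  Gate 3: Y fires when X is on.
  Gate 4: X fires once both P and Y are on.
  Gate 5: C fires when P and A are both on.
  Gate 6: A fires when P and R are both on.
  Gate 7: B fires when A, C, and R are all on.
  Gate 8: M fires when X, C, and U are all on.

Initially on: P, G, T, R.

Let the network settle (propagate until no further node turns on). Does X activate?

No

X would need P and Y (Gate 4), but Y never turns on.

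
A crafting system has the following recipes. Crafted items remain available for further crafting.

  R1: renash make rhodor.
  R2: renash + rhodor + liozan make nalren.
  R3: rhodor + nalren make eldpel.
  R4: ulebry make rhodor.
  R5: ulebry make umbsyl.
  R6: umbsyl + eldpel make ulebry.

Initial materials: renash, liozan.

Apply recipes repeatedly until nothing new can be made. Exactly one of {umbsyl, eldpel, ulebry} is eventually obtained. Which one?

eldpel

renash → rhodor (R1).
renash + rhodor + liozan → nalren (R2).
rhodor + nalren → eldpel (R3).
ulebry would need umbsyl and eldpel (R6), but umbsyl is never obtained. umbsyl would need ulebry (R5), but ulebry is never obtained.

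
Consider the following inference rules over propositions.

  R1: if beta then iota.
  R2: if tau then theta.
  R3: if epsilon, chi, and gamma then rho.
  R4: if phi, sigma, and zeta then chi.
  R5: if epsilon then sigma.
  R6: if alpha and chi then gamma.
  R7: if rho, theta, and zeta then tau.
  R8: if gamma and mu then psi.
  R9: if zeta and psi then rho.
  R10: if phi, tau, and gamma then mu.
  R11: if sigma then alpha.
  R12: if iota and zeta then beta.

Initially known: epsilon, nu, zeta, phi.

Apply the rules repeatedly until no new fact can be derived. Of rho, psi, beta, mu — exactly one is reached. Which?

From epsilon, R5 gives sigma.
sigma holds, so alpha follows (R11).
phi, sigma, and zeta hold, so chi follows (R4).
alpha and chi hold, so gamma follows (R6).
From epsilon, chi, and gamma, R3 gives rho.
psi would need gamma and mu (R8), but mu is never established. mu would need phi, tau, and gamma (R10), but tau is never established. beta would need iota and zeta (R12), but iota is never established.

rho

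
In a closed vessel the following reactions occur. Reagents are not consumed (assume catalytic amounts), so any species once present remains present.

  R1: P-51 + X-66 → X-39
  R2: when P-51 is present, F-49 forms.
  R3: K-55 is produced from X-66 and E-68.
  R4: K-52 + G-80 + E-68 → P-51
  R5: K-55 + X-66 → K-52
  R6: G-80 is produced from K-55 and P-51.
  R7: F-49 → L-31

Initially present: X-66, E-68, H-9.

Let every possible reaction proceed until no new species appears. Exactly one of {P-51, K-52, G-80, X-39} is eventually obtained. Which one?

K-52

X-66 and E-68 present → K-55 forms (R3).
K-55 and X-66 present → K-52 forms (R5).
P-51 would need K-52, G-80, and E-68 (R4), but G-80 never forms. X-39 would need P-51 and X-66 (R1), but P-51 never forms. G-80 would need K-55 and P-51 (R6), but P-51 never forms.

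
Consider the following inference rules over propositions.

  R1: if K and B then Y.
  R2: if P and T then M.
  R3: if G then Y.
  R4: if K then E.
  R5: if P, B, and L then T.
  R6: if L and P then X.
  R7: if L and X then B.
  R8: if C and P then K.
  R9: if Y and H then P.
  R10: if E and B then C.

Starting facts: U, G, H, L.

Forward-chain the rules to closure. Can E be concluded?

No

E would need K (R4), but K is never established.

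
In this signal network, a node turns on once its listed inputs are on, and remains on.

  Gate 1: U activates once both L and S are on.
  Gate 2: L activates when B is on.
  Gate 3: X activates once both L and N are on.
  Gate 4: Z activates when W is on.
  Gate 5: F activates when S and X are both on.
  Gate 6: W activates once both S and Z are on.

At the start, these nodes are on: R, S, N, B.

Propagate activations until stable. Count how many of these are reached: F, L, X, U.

Gate 2: B on → L on.
L and S are on, so U activates (Gate 1).
Gate 3: L and N on → X on.
S and X are on, so F activates (Gate 5).
F: reached.
L: reached.
X: reached.
U: reached.
All 4 are reached.

4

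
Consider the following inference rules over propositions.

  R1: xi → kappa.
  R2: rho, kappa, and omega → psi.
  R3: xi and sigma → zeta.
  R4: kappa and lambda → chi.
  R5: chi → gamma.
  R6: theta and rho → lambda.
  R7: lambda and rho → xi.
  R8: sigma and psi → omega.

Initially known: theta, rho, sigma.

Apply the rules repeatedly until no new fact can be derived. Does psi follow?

psi would need rho, kappa, and omega (R2), but omega is never established.

No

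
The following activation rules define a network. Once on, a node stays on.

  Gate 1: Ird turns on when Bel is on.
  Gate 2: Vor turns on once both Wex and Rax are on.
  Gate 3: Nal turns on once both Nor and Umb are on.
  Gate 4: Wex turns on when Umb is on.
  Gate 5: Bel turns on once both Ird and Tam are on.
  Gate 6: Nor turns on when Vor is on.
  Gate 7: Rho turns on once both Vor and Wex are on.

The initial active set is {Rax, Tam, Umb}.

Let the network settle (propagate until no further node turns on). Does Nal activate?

Yes

Umb is on, so Wex turns on (Gate 4).
Gate 2: Wex and Rax on → Vor on.
Gate 6: Vor on → Nor on.
Nor and Umb are on, so Nal turns on (Gate 3).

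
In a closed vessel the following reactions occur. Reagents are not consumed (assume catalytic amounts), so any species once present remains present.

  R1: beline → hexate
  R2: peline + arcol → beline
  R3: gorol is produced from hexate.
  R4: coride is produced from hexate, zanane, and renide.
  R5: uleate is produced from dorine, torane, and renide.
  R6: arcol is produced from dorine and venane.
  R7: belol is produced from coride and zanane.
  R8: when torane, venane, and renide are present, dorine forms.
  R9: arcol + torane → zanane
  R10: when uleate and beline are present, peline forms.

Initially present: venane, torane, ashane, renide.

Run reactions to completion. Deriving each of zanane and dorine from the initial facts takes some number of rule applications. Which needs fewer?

dorine

dorine: torane, venane, and renide present → dorine forms (R8). [1 rule application]
zanane: torane, venane, and renide present → dorine forms (R8). dorine and venane present → arcol forms (R6). arcol and torane present → zanane forms (R9). [3 rule applications]
dorine needs fewer.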